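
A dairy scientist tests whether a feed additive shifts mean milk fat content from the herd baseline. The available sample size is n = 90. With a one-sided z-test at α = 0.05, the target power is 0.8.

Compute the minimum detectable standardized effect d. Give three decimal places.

d ≈ 0.262

Required noncentrality: δ = z_{0.05} + z_{0.20} = 1.645 + 0.842 = 2.486.
δ = d·√n ⇒ d = δ/√n = 2.486/√90 = 0.2621.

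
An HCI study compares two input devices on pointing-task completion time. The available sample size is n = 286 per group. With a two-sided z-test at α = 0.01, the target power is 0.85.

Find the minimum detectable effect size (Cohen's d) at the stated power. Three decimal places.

Required noncentrality: δ = z_{0.005} + z_{0.15} = 2.576 + 1.036 = 3.612.
(The second rejection-region term Φ(−δ − z_{α/2}) is negligible and dropped.)
δ = d·√(n/2) ⇒ d = δ/√(n/2) = 3.612/√(286/2) = 0.3021.

d ≈ 0.302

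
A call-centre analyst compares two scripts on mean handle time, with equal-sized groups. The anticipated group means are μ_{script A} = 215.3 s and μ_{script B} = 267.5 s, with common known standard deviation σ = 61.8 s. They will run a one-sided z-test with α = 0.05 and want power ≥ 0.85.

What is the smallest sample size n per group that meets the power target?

Standardized effect: d = |μ_{script A} − μ_{script B}| / σ = |215.3 − 267.5| / 61.8 = 0.8447
For power 0.85 need Φ(δ − z_{0.05}) = 0.85, so δ = z_{0.05} + z_{0.15} = 1.645 + 1.036 = 2.681.
δ = d·√(n/2) ⇒ n = 2(δ/d)² = 2 × (2.681 / 0.8447)² = 20.15.
Rounding up, n = 21 per group.

n = 21 per group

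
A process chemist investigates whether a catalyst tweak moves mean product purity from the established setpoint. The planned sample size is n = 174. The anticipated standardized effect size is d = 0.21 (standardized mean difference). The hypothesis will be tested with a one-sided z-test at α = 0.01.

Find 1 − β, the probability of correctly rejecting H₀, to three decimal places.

Noncentrality parameter: δ = d·√n = 0.21 × √174 = 2.7701
One-sided α = 0.01 → critical value z_{0.01} = 2.326.
Power = P(Z > 2.326 − δ) = Φ(0.444) = 0.6714.

Power ≈ 0.671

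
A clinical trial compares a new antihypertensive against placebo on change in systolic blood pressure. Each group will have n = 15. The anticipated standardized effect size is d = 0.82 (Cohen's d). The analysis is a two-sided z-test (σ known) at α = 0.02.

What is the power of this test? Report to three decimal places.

Noncentrality parameter: δ = d·√(n/2) = 0.82 × √(15/2) = 2.2457
Critical value for a two-sided test at α = 0.02: z_{α/2} = 2.326.
Power = Φ(δ − 2.326) + Φ(−δ − 2.326) = Φ(-0.081) + Φ(-4.572) = 0.4678 + 0.0000 = 0.4678.

Power ≈ 0.468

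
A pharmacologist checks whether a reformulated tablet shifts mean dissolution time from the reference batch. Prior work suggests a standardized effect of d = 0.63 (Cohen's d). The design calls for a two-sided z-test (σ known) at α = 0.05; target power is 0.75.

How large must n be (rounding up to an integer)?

n = 18

Set Φ(δ − 1.960) = 0.75; then δ − 1.960 = Φ⁻¹(0.75) = 0.674, giving δ = 2.634.
(Ignoring the negligible lower-tail rejection probability gives the usual closed-form inversion.)
δ = d·√n ⇒ n = (δ/d)² = (2.634 / 0.63)² = 17.49.
Rounding up, n = 18.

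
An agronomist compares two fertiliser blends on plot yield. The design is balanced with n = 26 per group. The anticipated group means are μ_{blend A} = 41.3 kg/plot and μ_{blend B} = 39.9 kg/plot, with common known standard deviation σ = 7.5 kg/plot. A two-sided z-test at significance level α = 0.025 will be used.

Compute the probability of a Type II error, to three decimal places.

Standardized effect: d = |μ_{blend A} − μ_{blend B}| / σ = |41.3 − 39.9| / 7.5 = 0.1867
Noncentrality parameter: δ = d·√(n/2) = 0.1867 × √(26/2) = 0.6730
Two-sided α = 0.025 → critical value z_{0.0125} = 2.241.
Power = Φ(δ − 2.241) + Φ(−δ − 2.241) = Φ(-1.568) + Φ(-2.914) = 0.0584 + 0.0018 = 0.0602.
Type II error: β = 1 − power = 1 − 0.0602 = 0.9398.

β ≈ 0.940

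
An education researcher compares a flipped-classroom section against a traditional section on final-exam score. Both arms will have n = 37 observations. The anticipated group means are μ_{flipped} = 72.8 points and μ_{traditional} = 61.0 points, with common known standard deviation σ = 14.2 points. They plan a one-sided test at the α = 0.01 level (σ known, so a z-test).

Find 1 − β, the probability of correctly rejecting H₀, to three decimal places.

Standardized effect: d = |μ_{flipped} − μ_{traditional}| / σ = |72.8 − 61.0| / 14.2 = 0.8310
Noncentrality parameter: δ = d·√(n/2) = 0.8310 × √(37/2) = 3.5742
One-sided α = 0.01 → critical value z_{0.01} = 2.326.
Power = P(Z > 2.326 − δ) = Φ(1.248) = 0.8940.

Power ≈ 0.894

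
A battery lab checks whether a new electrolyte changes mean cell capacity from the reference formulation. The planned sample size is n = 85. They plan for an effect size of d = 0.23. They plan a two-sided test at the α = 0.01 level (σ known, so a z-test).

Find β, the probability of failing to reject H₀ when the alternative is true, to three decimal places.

β ≈ 0.676

Noncentrality parameter: δ = d·√n = 0.23 × √85 = 2.1205
Critical value for a two-sided test at α = 0.01: z_{α/2} = 2.576.
Power = Φ(δ − 2.576) + Φ(−δ − 2.576) = Φ(-0.455) + Φ(-4.696) = 0.3244 + 0.0000 = 0.3244.
Type II error: β = 1 − power = 1 − 0.3244 = 0.6756.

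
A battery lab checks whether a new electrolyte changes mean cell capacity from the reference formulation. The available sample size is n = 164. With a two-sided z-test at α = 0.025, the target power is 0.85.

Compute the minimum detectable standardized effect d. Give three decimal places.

d ≈ 0.256

Required noncentrality: δ = z_{0.0125} + z_{0.15} = 2.241 + 1.036 = 3.278.
(Lower-tail contribution to power is negligible for δ > 0.)
δ = d·√n ⇒ d = δ/√n = 3.278/√164 = 0.2560.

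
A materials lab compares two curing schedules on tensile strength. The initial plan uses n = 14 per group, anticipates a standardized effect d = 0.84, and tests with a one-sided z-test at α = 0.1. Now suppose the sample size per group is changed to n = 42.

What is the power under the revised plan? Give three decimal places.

Power ≈ 0.995

With n = 42 per group: δ = d·√(n/2) = 0.84 × √(42/2) = 3.8494. Critical value z_{0.1} = 1.282.
Revised power = P(Z > 1.282 − δ) = Φ(2.568) = 0.9949.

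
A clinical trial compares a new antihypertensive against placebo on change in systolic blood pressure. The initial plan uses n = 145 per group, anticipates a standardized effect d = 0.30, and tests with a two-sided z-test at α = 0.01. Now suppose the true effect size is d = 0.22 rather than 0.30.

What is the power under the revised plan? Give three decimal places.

With d = 0.22: δ = d·√(n/2) = 0.22 × √(145/2) = 1.8732. Critical value z_{0.005} = 2.576.
Revised power = Φ(δ − 2.576) + Φ(−δ − 2.576) = Φ(-0.703) + Φ(-4.449) = 0.2412 + 0.0000 = 0.2412.

Power ≈ 0.241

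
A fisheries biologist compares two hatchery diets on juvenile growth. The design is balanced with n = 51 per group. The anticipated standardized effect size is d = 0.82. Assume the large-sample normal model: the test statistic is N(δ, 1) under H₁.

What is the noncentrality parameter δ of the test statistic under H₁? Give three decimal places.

δ = d·√(n/2) = 0.82 × √(51/2) = 4.1408

δ ≈ 4.141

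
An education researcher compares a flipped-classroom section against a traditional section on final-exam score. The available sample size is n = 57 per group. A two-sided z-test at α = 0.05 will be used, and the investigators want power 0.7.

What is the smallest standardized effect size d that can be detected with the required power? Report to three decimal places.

Required noncentrality: δ = z_{0.025} + z_{0.30} = 1.960 + 0.524 = 2.484.
(The second rejection-region term Φ(−δ − z_{α/2}) is negligible and dropped.)
δ = d·√(n/2) ⇒ d = δ/√(n/2) = 2.484/√(57/2) = 0.4654.

d ≈ 0.465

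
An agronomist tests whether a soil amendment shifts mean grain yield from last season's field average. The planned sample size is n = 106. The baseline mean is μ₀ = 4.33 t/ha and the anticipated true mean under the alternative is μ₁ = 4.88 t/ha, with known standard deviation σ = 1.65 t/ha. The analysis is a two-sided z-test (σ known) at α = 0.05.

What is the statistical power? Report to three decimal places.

Standardized effect: d = |μ₁ − μ₀| / σ = |4.88 − 4.33| / 1.65 = 0.3333
Noncentrality parameter: δ = d·√n = 0.3333 × √106 = 3.4319
Two-sided α = 0.05 → critical value z_{0.025} = 1.960.
Power = Φ(δ − 1.960) + Φ(−δ − 1.960) = Φ(1.472) + Φ(-5.392) = 0.9295 + 0.0000 = 0.9295.

Power ≈ 0.929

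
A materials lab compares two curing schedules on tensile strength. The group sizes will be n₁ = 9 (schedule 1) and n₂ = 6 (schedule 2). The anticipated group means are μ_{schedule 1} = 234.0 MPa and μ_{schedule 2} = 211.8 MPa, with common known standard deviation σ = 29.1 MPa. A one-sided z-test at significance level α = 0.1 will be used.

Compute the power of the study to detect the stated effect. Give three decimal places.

Standardized effect: d = |μ_{schedule 1} − μ_{schedule 2}| / σ = |234.0 − 211.8| / 29.1 = 0.7629
Noncentrality parameter: λ = d / √(1/n₁ + 1/n₂) = 0.7629 / √(1/9 + 1/6) = 1.4475
Critical value for a one-sided test at α = 0.1: z_α = 1.282.
Power = Φ(λ − 1.282) = Φ(0.166) = 0.5659.

Power ≈ 0.566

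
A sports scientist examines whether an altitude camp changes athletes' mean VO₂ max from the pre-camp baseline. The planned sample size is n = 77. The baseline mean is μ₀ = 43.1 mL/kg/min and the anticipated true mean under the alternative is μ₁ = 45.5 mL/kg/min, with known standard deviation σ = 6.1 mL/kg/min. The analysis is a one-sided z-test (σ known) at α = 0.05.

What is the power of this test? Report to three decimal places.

Standardized effect: d = |μ₁ − μ₀| / σ = |45.5 − 43.1| / 6.1 = 0.3934
Noncentrality parameter: δ = d·√n = 0.3934 × √77 = 3.4524
Critical value for a one-sided test at α = 0.05: z_α = 1.645.
Power = Φ(δ − 1.645) = Φ(1.808) = 0.9647.

Power ≈ 0.965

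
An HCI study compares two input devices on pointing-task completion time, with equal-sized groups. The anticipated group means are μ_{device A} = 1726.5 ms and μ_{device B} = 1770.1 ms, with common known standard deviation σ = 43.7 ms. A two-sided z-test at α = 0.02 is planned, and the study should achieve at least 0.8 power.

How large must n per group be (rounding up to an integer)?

Standardized effect: d = |μ_{device A} − μ_{device B}| / σ = |1726.5 − 1770.1| / 43.7 = 0.9977
For power 0.8 need Φ(δ − z_{0.01}) = 0.8, so δ = z_{0.01} + z_{0.20} = 2.326 + 0.842 = 3.168.
(Ignoring the negligible lower-tail rejection probability gives the usual closed-form inversion.)
δ = d·√(n/2) ⇒ n = 2(δ/d)² = 2 × (3.168 / 0.9977)² = 20.16.
Rounding up, n = 21 per group.

n = 21 per group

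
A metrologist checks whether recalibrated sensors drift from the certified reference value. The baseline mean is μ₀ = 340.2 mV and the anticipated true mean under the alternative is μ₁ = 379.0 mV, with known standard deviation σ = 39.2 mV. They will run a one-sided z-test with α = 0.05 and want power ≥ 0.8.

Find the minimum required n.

n = 7

Standardized effect: d = |μ₁ − μ₀| / σ = |379.0 − 340.2| / 39.2 = 0.9898
For power 0.8 need Φ(δ − z_{0.05}) = 0.8, so δ = z_{0.05} + z_{0.20} = 1.645 + 0.842 = 2.486.
δ = d·√n ⇒ n = (δ/d)² = (2.486 / 0.9898)² = 6.31.
Round up to the next whole unit.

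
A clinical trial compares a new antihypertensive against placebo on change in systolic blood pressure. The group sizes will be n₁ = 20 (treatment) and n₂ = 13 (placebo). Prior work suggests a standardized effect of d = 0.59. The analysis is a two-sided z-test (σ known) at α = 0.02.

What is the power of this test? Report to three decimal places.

Noncentrality parameter: δ = d / √(1/n₁ + 1/n₂) = 0.59 / √(1/20 + 1/13) = 1.6561
Two-sided α = 0.02 → critical value z_{0.01} = 2.326.
Power = Φ(δ − 2.326) + Φ(−δ − 2.326) = Φ(-0.670) + Φ(-3.982) = 0.2513 + 0.0000 = 0.2514.

Power ≈ 0.251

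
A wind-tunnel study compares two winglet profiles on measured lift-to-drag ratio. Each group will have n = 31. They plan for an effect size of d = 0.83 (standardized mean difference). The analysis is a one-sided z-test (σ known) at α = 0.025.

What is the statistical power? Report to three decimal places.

Noncentrality parameter: δ = d·√(n/2) = 0.83 × √(31/2) = 3.2677
One-sided α = 0.025 → critical value z_{0.025} = 1.960.
Power = Φ(δ − 1.960) = Φ(1.308) = 0.9045.

Power ≈ 0.905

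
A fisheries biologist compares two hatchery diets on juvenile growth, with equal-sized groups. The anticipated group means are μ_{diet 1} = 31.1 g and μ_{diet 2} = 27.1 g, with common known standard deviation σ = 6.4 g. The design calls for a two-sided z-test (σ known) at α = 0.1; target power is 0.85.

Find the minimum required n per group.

n = 37 per group

Standardized effect: d = |μ_{diet 1} − μ_{diet 2}| / σ = |31.1 − 27.1| / 6.4 = 0.6250
Set Φ(δ − 1.645) = 0.85; then δ − 1.645 = Φ⁻¹(0.85) = 1.036, giving δ = 2.681.
(Ignoring the negligible lower-tail rejection probability gives the usual closed-form inversion.)
δ = d·√(n/2) ⇒ n = 2(δ/d)² = 2 × (2.681 / 0.6250)² = 36.81.
Round up to the next whole unit.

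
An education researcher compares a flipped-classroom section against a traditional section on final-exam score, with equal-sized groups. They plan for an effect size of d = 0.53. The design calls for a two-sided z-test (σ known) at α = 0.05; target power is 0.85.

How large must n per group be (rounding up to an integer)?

For power 0.85 need Φ(δ − z_{0.025}) = 0.85, so δ = z_{0.025} + z_{0.15} = 1.960 + 1.036 = 2.996.
(For δ > 0 the lower-tail rejection region contributes negligibly to power, so the one-term inversion is standard.)
δ = d·√(n/2) ⇒ n = 2(δ/d)² = 2 × (2.996 / 0.53)² = 63.93.
Round up to the next whole unit.

n = 64 per group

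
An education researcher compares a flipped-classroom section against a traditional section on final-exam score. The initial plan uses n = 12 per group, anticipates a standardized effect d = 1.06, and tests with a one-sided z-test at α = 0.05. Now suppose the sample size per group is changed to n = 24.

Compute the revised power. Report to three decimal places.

Power ≈ 0.979

With n = 24 per group: δ = d·√(n/2) = 1.06 × √(24/2) = 3.6719. Critical value z_{0.05} = 1.645.
Revised power = Φ(δ − 1.645) = Φ(2.027) = 0.9787.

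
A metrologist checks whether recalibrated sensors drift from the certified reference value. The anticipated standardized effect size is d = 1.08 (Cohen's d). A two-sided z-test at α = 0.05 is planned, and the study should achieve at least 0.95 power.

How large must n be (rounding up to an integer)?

For power 0.95 need Φ(δ − z_{0.025}) = 0.95, so δ = z_{0.025} + z_{0.05} = 1.960 + 1.645 = 3.605.
(The Φ(−δ − z_{α/2}) term is vanishingly small for δ > 0 and is dropped in the standard sample-size formula.)
δ = d·√n ⇒ n = (δ/d)² = (3.605 / 1.08)² = 11.14.
Round up to the next whole unit.

n = 12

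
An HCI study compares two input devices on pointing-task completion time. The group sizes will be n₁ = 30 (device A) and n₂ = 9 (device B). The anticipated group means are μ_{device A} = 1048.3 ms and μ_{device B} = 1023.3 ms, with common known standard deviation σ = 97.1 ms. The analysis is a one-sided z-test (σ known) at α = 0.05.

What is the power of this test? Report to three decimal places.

Standardized effect: d = |μ_{device A} − μ_{device B}| / σ = |1048.3 − 1023.3| / 97.1 = 0.2575
Noncentrality parameter: δ = d / √(1/n₁ + 1/n₂) = 0.2575 / √(1/30 + 1/9) = 0.6774
One-sided α = 0.05 → critical value z_{0.05} = 1.645.
Power = P(Z > 1.645 − δ) = Φ(-0.967) = 0.1667.

Power ≈ 0.167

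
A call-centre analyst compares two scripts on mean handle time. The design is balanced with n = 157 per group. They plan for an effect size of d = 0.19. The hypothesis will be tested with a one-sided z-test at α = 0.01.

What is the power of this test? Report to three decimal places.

Power ≈ 0.260

Noncentrality parameter: δ = d·√(n/2) = 0.19 × √(157/2) = 1.6834
One-sided α = 0.01 → critical value z_{0.01} = 2.326.
Power = P(Z > 2.326 − δ) = Φ(-0.643) = 0.2601.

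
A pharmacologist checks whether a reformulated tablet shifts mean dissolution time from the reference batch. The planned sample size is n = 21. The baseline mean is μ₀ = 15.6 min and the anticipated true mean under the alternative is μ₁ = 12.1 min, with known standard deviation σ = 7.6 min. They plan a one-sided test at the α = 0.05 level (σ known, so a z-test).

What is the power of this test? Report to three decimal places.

Power ≈ 0.679

Standardized effect: d = |μ₁ − μ₀| / σ = |12.1 − 15.6| / 7.6 = 0.4605
Noncentrality parameter: δ = d·√n = 0.4605 × √21 = 2.1104
Critical value for a one-sided test at α = 0.05: z_α = 1.645.
Power = Φ(δ − 1.645) = Φ(0.466) = 0.6792.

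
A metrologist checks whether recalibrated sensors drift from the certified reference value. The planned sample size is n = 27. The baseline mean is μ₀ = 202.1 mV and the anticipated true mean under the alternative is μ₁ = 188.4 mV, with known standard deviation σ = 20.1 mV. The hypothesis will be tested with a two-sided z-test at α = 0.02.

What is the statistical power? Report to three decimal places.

Standardized effect: d = |μ₁ − μ₀| / σ = |188.4 − 202.1| / 20.1 = 0.6816
Noncentrality parameter: δ = d·√n = 0.6816 × √27 = 3.5417
Critical value for a two-sided test at α = 0.02: z_{α/2} = 2.326.
Power = Φ(δ − 2.326) + Φ(−δ − 2.326) = Φ(1.215) + Φ(-5.868) = 0.8879 + 0.0000 = 0.8879.

Power ≈ 0.888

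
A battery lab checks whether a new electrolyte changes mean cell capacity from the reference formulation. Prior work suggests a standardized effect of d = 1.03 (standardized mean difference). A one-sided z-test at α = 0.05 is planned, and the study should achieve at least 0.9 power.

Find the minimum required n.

n = 9

For power 0.9 need Φ(δ − z_{0.05}) = 0.9, so δ = z_{0.05} + z_{0.10} = 1.645 + 1.282 = 2.926.
δ = d·√n ⇒ n = (δ/d)² = (2.926 / 1.03)² = 8.07.
Round up to the next whole unit.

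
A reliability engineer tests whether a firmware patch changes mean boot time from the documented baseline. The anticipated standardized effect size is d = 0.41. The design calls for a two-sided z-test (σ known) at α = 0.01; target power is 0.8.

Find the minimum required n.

Set Φ(δ − 2.576) = 0.8; then δ − 2.576 = Φ⁻¹(0.8) = 0.842, giving δ = 3.417.
(The Φ(−δ − z_{α/2}) term is vanishingly small for δ > 0 and is dropped in the standard sample-size formula.)
δ = d·√n ⇒ n = (δ/d)² = (3.417 / 0.41)² = 69.48.
Round up to the next whole unit.

n = 70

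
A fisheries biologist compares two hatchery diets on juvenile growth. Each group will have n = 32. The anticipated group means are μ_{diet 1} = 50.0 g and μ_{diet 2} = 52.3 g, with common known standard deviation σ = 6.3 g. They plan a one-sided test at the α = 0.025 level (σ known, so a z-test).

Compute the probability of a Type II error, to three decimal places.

β ≈ 0.691

Standardized effect: d = |μ_{diet 1} − μ_{diet 2}| / σ = |50.0 − 52.3| / 6.3 = 0.3651
Noncentrality parameter: δ = d·√(n/2) = 0.3651 × √(32/2) = 1.4603
One-sided α = 0.025 → critical value z_{0.025} = 1.960.
Power = P(Z > 1.960 − δ) = Φ(-0.500) = 0.3087.
Type II error: β = 1 − power = 1 − 0.3087 = 0.6913.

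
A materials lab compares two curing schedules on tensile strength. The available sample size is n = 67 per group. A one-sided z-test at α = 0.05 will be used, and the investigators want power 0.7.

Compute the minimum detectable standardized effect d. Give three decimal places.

d ≈ 0.375

Need Φ(δ − 1.645) = 0.7, so δ = 1.645 + 0.524 = 2.169.
δ = d·√(n/2) ⇒ d = δ/√(n/2) = 2.169/√(67/2) = 0.3748.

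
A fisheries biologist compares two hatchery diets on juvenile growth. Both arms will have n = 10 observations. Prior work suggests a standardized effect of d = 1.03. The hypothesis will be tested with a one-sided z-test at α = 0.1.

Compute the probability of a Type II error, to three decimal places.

β ≈ 0.153

Noncentrality parameter: δ = d·√(n/2) = 1.03 × √(10/2) = 2.3032
One-sided α = 0.1 → critical value z_{0.1} = 1.282.
Power = Φ(δ − 1.282) = Φ(1.022) = 0.8465.
Type II error: β = 1 − power = 1 − 0.8465 = 0.1535.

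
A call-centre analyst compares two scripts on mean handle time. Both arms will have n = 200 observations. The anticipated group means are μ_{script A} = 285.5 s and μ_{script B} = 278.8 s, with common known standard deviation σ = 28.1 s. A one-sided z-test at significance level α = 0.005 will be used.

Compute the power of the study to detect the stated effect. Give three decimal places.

Power ≈ 0.424

Standardized effect: d = |μ_{script A} − μ_{script B}| / σ = |285.5 − 278.8| / 28.1 = 0.2384
Noncentrality parameter: δ = d·√(n/2) = 0.2384 × √(200/2) = 2.3843
Critical value for a one-sided test at α = 0.005: z_α = 2.576.
Power = P(Z > 2.576 − δ) = Φ(-0.191) = 0.4241.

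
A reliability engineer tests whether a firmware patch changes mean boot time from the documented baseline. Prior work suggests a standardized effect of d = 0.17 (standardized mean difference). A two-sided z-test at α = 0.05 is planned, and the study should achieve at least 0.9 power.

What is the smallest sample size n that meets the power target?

For power 0.9 need Φ(δ − z_{0.025}) = 0.9, so δ = z_{0.025} + z_{0.10} = 1.960 + 1.282 = 3.242.
(The Φ(−δ − z_{α/2}) term is vanishingly small for δ > 0 and is dropped in the standard sample-size formula.)
δ = d·√n ⇒ n = (δ/d)² = (3.242 / 0.17)² = 363.58.
Rounding up, n = 364.

n = 364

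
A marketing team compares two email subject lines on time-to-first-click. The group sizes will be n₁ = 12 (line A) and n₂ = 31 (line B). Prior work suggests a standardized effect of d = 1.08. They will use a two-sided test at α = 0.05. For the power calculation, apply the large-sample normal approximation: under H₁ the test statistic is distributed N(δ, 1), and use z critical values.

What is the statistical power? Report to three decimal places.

Power ≈ 0.888

Noncentrality parameter: δ = d / √(1/n₁ + 1/n₂) = 1.08 / √(1/12 + 1/31) = 3.1766
Critical value for a two-sided test at α = 0.05: z_{α/2} = 1.960.
Power = Φ(δ − 1.960) + Φ(−δ − 1.960) = Φ(1.217) + Φ(-5.137) = 0.8881 + 0.0000 = 0.8881.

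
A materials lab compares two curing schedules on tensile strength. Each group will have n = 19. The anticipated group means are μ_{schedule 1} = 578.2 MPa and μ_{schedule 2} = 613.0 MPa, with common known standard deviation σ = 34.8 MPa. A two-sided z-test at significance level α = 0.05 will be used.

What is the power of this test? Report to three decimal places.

Standardized effect: d = |μ_{schedule 1} − μ_{schedule 2}| / σ = |578.2 − 613.0| / 34.8 = 1.0000
Noncentrality parameter: δ = d·√(n/2) = 1.0000 × √(19/2) = 3.0822
Two-sided α = 0.05 → critical value z_{0.025} = 1.960.
Power = Φ(δ − 1.960) + Φ(−δ − 1.960) = Φ(1.122) + Φ(-5.042) = 0.8691 + 0.0000 = 0.8691.

Power ≈ 0.869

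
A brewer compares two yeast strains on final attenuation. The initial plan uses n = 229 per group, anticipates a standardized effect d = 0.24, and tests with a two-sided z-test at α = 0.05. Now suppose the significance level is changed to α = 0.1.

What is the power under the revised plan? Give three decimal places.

Power ≈ 0.822

δ = d·√(n/2) = 0.24 × √(229/2) = 2.5681 (unchanged). New critical value: z_{0.05} = 1.645.
Revised power = Φ(δ − 1.645) + Φ(−δ − 1.645) = Φ(0.923) + Φ(-4.213) = 0.8221 + 0.0000 = 0.8221.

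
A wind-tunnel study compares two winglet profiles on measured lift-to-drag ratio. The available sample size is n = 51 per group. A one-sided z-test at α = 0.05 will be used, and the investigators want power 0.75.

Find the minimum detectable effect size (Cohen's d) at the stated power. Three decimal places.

d ≈ 0.459

Required noncentrality: δ = z_{0.05} + z_{0.25} = 1.645 + 0.674 = 2.319.
δ = d·√(n/2) ⇒ d = δ/√(n/2) = 2.319/√(51/2) = 0.4593.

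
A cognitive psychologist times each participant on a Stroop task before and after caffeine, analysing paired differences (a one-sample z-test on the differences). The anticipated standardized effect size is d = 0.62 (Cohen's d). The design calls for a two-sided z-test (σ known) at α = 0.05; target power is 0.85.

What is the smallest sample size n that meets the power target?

n = 24

For power 0.85 need Φ(δ − z_{0.025}) = 0.85, so δ = z_{0.025} + z_{0.15} = 1.960 + 1.036 = 2.996.
(For δ > 0 the lower-tail rejection region contributes negligibly to power, so the one-term inversion is standard.)
δ = d·√n ⇒ n = (δ/d)² = (2.996 / 0.62)² = 23.36.
Rounding up, n = 24.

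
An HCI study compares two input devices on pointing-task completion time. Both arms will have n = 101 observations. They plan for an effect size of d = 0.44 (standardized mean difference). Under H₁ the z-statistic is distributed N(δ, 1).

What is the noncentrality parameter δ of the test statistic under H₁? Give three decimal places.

δ ≈ 3.127

δ = d·√(n/2) = 0.44 × √(101/2) = 3.1268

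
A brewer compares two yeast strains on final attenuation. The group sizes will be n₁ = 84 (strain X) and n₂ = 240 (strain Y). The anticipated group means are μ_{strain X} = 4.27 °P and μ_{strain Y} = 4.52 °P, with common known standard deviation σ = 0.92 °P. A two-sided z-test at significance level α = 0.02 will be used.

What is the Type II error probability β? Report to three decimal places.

β ≈ 0.573

Standardized effect: d = |μ_{strain X} − μ_{strain Y}| / σ = |4.27 − 4.52| / 0.92 = 0.2717
Noncentrality parameter: δ = d / √(1/n₁ + 1/n₂) = 0.2717 / √(1/84 + 1/240) = 2.1435
Critical value for a two-sided test at α = 0.02: z_{α/2} = 2.326.
Power = Φ(δ − 2.326) + Φ(−δ − 2.326) = Φ(-0.183) + Φ(-4.470) = 0.4275 + 0.0000 = 0.4275.
Type II error: β = 1 − power = 1 − 0.4275 = 0.5725.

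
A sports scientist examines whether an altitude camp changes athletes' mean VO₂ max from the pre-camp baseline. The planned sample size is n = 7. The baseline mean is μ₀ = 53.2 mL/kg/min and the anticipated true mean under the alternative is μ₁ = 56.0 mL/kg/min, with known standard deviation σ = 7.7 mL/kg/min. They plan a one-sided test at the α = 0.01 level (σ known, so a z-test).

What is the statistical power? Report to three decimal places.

Power ≈ 0.086

Standardized effect: d = |μ₁ − μ₀| / σ = |56.0 − 53.2| / 7.7 = 0.3636
Noncentrality parameter: λ = d·√n = 0.3636 × √7 = 0.9621
One-sided α = 0.01 → critical value z_{0.01} = 2.326.
Power = P(Z > 2.326 − λ) = Φ(-1.364) = 0.0862.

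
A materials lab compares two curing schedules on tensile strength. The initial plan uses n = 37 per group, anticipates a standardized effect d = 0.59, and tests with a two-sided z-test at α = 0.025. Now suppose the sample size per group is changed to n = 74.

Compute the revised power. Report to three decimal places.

Power ≈ 0.911

With n = 74 per group: δ = d·√(n/2) = 0.59 × √(74/2) = 3.5888. Critical value z_{0.0125} = 2.241.
Revised power = Φ(δ − 2.241) + Φ(−δ − 2.241) = Φ(1.347) + Φ(-5.830) = 0.9111 + 0.0000 = 0.9111.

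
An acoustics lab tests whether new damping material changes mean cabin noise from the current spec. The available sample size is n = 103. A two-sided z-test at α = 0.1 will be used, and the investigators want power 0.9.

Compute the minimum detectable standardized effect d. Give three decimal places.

Required noncentrality: δ = z_{0.05} + z_{0.10} = 1.645 + 1.282 = 2.926.
(The second rejection-region term Φ(−δ − z_{α/2}) is negligible and dropped.)
δ = d·√n ⇒ d = δ/√n = 2.926/√103 = 0.2883.

d ≈ 0.288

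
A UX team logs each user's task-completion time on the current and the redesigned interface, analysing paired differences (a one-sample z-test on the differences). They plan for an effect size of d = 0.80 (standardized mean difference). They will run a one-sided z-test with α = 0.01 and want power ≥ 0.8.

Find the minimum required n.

Set Φ(δ − 2.326) = 0.8; then δ − 2.326 = Φ⁻¹(0.8) = 0.842, giving δ = 3.168.
δ = d·√n ⇒ n = (δ/d)² = (3.168 / 0.80)² = 15.68.
Round up to the next whole unit.

n = 16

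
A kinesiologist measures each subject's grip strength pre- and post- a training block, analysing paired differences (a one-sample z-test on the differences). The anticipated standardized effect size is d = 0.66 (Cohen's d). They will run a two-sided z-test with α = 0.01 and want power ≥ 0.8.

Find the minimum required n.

For power 0.8 need Φ(δ − z_{0.005}) = 0.8, so δ = z_{0.005} + z_{0.20} = 2.576 + 0.842 = 3.417.
(For δ > 0 the lower-tail rejection region contributes negligibly to power, so the one-term inversion is standard.)
δ = d·√n ⇒ n = (δ/d)² = (3.417 / 0.66)² = 26.81.
Round up to the next whole unit.

n = 27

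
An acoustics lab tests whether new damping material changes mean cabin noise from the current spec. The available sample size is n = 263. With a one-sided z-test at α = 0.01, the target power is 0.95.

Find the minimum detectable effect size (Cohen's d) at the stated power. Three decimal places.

d ≈ 0.245

Required noncentrality: δ = z_{0.01} + z_{0.05} = 2.326 + 1.645 = 3.971.
δ = d·√n ⇒ d = δ/√n = 3.971/√263 = 0.2449.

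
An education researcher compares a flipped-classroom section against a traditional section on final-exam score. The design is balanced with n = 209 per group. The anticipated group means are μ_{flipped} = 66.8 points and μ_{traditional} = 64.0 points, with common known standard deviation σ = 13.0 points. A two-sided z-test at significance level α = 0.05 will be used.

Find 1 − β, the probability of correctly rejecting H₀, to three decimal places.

Standardized effect: d = |μ_{flipped} − μ_{traditional}| / σ = |66.8 − 64.0| / 13.0 = 0.2154
Noncentrality parameter: δ = d·√(n/2) = 0.2154 × √(209/2) = 2.2018
Critical value for a two-sided test at α = 0.05: z_{α/2} = 1.960.
Power = Φ(δ − 1.960) + Φ(−δ − 1.960) = Φ(0.242) + Φ(-4.162) = 0.5955 + 0.0000 = 0.5956.

Power ≈ 0.596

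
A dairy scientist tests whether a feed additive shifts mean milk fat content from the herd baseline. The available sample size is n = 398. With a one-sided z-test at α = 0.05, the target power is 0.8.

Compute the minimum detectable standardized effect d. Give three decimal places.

Required noncentrality: δ = z_{0.05} + z_{0.20} = 1.645 + 0.842 = 2.486.
δ = d·√n ⇒ d = δ/√n = 2.486/√398 = 0.1246.

d ≈ 0.125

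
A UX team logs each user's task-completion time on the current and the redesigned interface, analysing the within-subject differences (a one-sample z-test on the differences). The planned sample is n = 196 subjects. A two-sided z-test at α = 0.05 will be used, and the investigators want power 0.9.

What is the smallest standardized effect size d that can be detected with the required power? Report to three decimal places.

d ≈ 0.232

Need Φ(δ − 1.960) = 0.9, so δ = 1.960 + 1.282 = 3.242.
(Lower-tail contribution to power is negligible for δ > 0.)
δ = d·√n ⇒ d = δ/√n = 3.242/√196 = 0.2315.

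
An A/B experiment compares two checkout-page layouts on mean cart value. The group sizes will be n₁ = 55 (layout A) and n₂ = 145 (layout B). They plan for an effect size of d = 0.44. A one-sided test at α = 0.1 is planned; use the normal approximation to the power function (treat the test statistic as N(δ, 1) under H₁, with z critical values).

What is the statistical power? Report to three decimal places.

Power ≈ 0.933

Noncentrality parameter: δ = d / √(1/n₁ + 1/n₂) = 0.44 / √(1/55 + 1/145) = 2.7785
Critical value for a one-sided test at α = 0.1: z_α = 1.282.
Power = Φ(δ − 1.282) = Φ(1.497) = 0.9328.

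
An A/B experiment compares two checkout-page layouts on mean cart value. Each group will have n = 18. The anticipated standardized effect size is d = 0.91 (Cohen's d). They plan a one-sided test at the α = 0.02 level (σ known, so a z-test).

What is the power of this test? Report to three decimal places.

Noncentrality parameter: δ = d·√(n/2) = 0.91 × √(18/2) = 2.7300
One-sided α = 0.02 → critical value z_{0.02} = 2.054.
Power = Φ(δ − 2.054) = Φ(0.676) = 0.7506.

Power ≈ 0.751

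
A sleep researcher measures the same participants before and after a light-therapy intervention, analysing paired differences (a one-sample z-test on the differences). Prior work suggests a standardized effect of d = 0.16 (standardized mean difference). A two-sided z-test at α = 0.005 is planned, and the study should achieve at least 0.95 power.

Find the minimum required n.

n = 775

For power 0.95 need Φ(δ − z_{0.0025}) = 0.95, so δ = z_{0.0025} + z_{0.05} = 2.807 + 1.645 = 4.452.
(For δ > 0 the lower-tail rejection region contributes negligibly to power, so the one-term inversion is standard.)
δ = d·√n ⇒ n = (δ/d)² = (4.452 / 0.16)² = 774.19.
Rounding up, n = 775.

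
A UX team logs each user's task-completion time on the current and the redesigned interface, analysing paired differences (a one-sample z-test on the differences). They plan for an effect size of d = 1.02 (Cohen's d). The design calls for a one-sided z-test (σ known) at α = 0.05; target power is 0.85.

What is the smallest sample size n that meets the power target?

n = 7

Set Φ(δ − 1.645) = 0.85; then δ − 1.645 = Φ⁻¹(0.85) = 1.036, giving δ = 2.681.
δ = d·√n ⇒ n = (δ/d)² = (2.681 / 1.02)² = 6.91.
Rounding up, n = 7.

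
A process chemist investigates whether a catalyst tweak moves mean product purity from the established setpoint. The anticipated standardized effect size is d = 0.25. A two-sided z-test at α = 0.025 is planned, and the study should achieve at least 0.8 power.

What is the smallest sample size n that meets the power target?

n = 153

Set Φ(δ − 2.241) = 0.8; then δ − 2.241 = Φ⁻¹(0.8) = 0.842, giving δ = 3.083.
(For δ > 0 the lower-tail rejection region contributes negligibly to power, so the one-term inversion is standard.)
δ = d·√n ⇒ n = (δ/d)² = (3.083 / 0.25)² = 152.08.
Round up to the next whole unit.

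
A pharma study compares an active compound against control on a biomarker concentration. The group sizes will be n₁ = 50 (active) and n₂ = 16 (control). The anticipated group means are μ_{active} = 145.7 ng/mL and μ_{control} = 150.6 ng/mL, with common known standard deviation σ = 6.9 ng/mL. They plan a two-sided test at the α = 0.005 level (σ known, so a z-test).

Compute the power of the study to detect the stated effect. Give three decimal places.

Power ≈ 0.369

Standardized effect: d = |μ_{active} − μ_{control}| / σ = |145.7 − 150.6| / 6.9 = 0.7101
Noncentrality parameter: δ = d / √(1/n₁ + 1/n₂) = 0.7101 / √(1/50 + 1/16) = 2.4724
Two-sided α = 0.005 → critical value z_{0.0025} = 2.807.
Power = Φ(δ − 2.807) + Φ(−δ − 2.807) = Φ(-0.335) + Φ(-5.279) = 0.3690 + 0.0000 = 0.3690.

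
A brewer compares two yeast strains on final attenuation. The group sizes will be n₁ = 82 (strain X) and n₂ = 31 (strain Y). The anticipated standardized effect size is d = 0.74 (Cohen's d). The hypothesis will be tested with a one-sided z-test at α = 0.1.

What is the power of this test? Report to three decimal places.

Power ≈ 0.987

Noncentrality parameter: δ = d / √(1/n₁ + 1/n₂) = 0.74 / √(1/82 + 1/31) = 3.5098
One-sided α = 0.1 → critical value z_{0.1} = 1.282.
Power = P(Z > 1.282 − δ) = Φ(2.228) = 0.9871.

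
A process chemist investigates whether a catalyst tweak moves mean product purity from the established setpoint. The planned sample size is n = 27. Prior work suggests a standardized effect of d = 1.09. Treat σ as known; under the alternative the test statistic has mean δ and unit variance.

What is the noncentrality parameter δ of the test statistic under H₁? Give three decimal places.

The noncentrality parameter scales effect size by the design's sample-size factor: δ = d·√n = 1.09 × √27 = 5.6638

δ ≈ 5.664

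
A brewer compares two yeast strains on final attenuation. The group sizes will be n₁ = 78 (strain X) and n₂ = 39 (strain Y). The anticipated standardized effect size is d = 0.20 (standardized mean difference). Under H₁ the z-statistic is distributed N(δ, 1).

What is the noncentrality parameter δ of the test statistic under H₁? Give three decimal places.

δ = d / √(1/n₁ + 1/n₂) = 0.20 / √(1/78 + 1/39) = 1.0198

δ ≈ 1.020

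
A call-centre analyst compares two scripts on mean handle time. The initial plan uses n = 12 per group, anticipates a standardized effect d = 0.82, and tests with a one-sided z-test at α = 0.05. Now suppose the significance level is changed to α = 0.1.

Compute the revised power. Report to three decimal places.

Power ≈ 0.766

δ = d·√(n/2) = 0.82 × √(12/2) = 2.0086 (unchanged). New critical value: z_{0.1} = 1.282.
Revised power = P(Z > 1.282 − δ) = Φ(0.727) = 0.7664.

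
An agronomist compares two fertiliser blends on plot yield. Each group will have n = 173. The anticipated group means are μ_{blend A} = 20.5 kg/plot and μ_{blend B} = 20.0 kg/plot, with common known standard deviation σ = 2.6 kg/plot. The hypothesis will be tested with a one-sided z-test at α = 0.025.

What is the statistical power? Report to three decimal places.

Standardized effect: d = |μ_{blend A} − μ_{blend B}| / σ = |20.5 − 20.0| / 2.6 = 0.1923
Noncentrality parameter: δ = d·√(n/2) = 0.1923 × √(173/2) = 1.7886
Critical value for a one-sided test at α = 0.025: z_α = 1.960.
Power = P(Z > 1.960 − δ) = Φ(-0.171) = 0.4320.

Power ≈ 0.432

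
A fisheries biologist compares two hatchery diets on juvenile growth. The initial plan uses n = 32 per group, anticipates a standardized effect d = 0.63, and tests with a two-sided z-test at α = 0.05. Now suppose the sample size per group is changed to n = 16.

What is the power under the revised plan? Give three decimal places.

With n = 16 per group: δ = d·√(n/2) = 0.63 × √(16/2) = 1.7819. Critical value z_{0.025} = 1.960.
Revised power = Φ(δ − 1.960) + Φ(−δ − 1.960) = Φ(-0.178) + Φ(-3.742) = 0.4293 + 0.0001 = 0.4294.

Power ≈ 0.429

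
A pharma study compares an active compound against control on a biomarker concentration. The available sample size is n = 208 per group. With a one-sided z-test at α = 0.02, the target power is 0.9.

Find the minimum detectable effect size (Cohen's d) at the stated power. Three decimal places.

d ≈ 0.327

Need Φ(δ − 2.054) = 0.9, so δ = 2.054 + 1.282 = 3.335.
δ = d·√(n/2) ⇒ d = δ/√(n/2) = 3.335/√(208/2) = 0.3271.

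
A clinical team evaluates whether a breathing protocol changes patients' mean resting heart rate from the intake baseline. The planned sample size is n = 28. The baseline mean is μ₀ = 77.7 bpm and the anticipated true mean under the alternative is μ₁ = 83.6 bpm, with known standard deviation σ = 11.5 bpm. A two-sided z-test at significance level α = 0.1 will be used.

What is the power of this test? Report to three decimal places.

Standardized effect: d = |μ₁ − μ₀| / σ = |83.6 − 77.7| / 11.5 = 0.5130
Noncentrality parameter: δ = d·√n = 0.5130 × √28 = 2.7148
Two-sided α = 0.1 → critical value z_{0.05} = 1.645.
Power = Φ(δ − 1.645) + Φ(−δ − 1.645) = Φ(1.070) + Φ(-4.360) = 0.8577 + 0.0000 = 0.8577.

Power ≈ 0.858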